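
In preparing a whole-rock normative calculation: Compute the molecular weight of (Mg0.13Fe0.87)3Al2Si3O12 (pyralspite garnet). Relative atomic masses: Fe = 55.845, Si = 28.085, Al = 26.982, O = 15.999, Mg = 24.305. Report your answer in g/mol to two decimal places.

485.44 g/mol

The formula mass is the sum 0.39(24.305) + 2.61(55.845) + 2(26.982) + 3(28.085) + 12(15.999).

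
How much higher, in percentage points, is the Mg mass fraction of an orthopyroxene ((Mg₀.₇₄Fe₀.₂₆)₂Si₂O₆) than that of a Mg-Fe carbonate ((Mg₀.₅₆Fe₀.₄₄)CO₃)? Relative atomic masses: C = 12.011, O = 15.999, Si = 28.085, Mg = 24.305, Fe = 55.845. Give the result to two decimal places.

2.70 percentage points

M((Mg₀.₇₄Fe₀.₂₆)₂Si₂O₆) = 217.175 g/mol, so wt% Mg = 35.971/217.175 × 100 = 16.56%.
M((Mg₀.₅₆Fe₀.₄₄)CO₃) = 98.191 g/mol, so wt% Mg = 13.611/98.191 × 100 = 13.86%.
16.56 − 13.86 = 2.70 pp.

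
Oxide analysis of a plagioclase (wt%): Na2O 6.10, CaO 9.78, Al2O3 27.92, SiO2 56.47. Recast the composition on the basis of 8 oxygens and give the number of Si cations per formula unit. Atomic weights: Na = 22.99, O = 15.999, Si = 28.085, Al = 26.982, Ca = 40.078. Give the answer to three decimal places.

2.528 Si apfu

6.10 wt% Na2O ÷ 61.979 g/mol = 0.09842 mol, giving 0.19684 Na and 0.09842 O.
9.78 wt% CaO ÷ 56.077 g/mol = 0.17440 mol, giving 0.17440 Ca and 0.17440 O.
27.92 wt% Al2O3 ÷ 101.961 g/mol = 0.27383 mol, giving 0.54766 Al and 0.82149 O.
56.47 wt% SiO2 ÷ 60.083 g/mol = 0.93987 mol, giving 0.93987 Si and 1.87974 O.
Oxygen sums to 2.97405; scaling by 8/2.97405 = 2.68993 puts the formula on 8 O.
Si: 0.93987 × 2.68993 = 2.528 atoms per formula unit.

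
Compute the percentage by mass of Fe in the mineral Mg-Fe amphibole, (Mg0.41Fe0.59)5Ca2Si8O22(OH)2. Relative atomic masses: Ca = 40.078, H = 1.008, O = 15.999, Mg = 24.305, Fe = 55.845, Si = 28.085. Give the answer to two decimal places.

18.20 wt%

Molar mass of (Mg0.41Fe0.59)5Ca2Si8O22(OH)2: 2.05·24.305 + 2.95·55.845 + 2·40.078 + 8·28.085 + 24·15.999 + 2·1.008 = 905.396 g/mol.
Mass of Fe per formula unit: 2.95 × 55.845 = 164.743 g.
Weight fraction Fe = 164.743 / 905.396 = 0.1820.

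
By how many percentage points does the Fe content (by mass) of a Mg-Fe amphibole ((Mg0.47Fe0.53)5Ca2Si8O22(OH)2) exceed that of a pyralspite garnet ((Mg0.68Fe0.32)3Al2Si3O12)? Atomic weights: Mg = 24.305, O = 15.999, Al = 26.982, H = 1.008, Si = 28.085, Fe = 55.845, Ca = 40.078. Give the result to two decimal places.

M((Mg0.47Fe0.53)5Ca2Si8O22(OH)2) = 895.934 g/mol, so wt% Fe = 147.989/895.934 × 100 = 16.52%.
M((Mg0.68Fe0.32)3Al2Si3O12) = 433.400 g/mol, so wt% Fe = 53.611/433.400 × 100 = 12.37%.
16.52 − 12.37 = 4.15 pp.

4.15 percentage points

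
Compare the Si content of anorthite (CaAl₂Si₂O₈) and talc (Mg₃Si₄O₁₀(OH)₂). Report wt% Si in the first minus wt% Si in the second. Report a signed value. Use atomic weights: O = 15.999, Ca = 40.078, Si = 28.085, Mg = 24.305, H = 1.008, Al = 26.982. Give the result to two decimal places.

Si in CaAl₂Si₂O₈: molar mass 278.204 g/mol; 2×28.085 = 56.170 g → 20.19 wt%.
Si in Mg₃Si₄O₁₀(OH)₂: molar mass 379.259 g/mol; 4×28.085 = 112.340 g → 29.62 wt%.
Difference = 20.19 − 29.62 = -9.43 percentage points.

-9.43 percentage points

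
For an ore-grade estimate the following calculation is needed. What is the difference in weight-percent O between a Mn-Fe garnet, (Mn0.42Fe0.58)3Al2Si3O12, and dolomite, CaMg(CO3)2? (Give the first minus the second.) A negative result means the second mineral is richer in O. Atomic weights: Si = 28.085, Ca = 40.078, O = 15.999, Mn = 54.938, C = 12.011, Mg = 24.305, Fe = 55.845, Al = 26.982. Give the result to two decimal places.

First mineral: 191.988 g O in 496.599 g formula = 38.66 wt% O.
Second mineral: 95.994 g O in 184.399 g formula = 52.06 wt% O.
38.66% − 52.06% gives a difference of -13.40 percentage points.

-13.40 percentage points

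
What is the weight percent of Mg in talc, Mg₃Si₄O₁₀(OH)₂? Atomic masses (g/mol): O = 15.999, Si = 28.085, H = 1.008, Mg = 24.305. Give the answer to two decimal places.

M(Mg₃Si₄O₁₀(OH)₂) = 379.259 g/mol.
Mg contributes 3 × 24.305 = 72.915 g per mole.
72.915/379.259 = 0.1923 → 19.23%.

19.23 wt%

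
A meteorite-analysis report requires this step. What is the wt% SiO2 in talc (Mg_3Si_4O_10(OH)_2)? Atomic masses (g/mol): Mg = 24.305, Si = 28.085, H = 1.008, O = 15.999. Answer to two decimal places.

63.37 wt%

Molar mass of Mg_3Si_4O_10(OH)_2 = 3·24.305 + 4·28.085 + 12·15.999 + 2·1.008 = 379.259 g/mol.
Each formula unit contains 4 Si, equivalent to 4/1 = 4.0000 mol SiO2.
M(SiO2) = 1×28.085 + 2×15.999 = 60.083 g/mol.
Mass of SiO2 per formula unit = 4.0000 × 60.083 = 240.332 g.
SiO2 wt% = 240.332 / 379.259 × 100 = 63.37%.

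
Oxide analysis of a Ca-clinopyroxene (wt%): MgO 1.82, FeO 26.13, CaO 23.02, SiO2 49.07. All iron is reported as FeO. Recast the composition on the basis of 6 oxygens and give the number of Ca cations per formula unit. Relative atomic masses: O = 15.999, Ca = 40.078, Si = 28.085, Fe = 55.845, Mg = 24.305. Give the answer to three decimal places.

1.004 Ca apfu

MgO (M=40.304): mol = 0.04516; Mg = 0.04516, O = 0.04516.
FeO (M=71.844): mol = 0.36370; Fe = 0.36370, O = 0.36370.
CaO (M=56.077): mol = 0.41051; Ca = 0.41051, O = 0.41051.
SiO2 (M=60.083): mol = 0.81670; Si = 0.81670, O = 1.63340.
ΣO = 2.45277; factor = 6/ΣO = 2.44621.
Ca apfu = 0.41051 × 2.44621 = 1.004.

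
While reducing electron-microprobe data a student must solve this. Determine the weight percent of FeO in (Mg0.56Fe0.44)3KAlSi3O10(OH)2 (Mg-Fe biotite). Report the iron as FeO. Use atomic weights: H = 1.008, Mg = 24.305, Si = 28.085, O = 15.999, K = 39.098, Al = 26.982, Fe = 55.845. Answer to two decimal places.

Formula mass = 458.887 g/mol.
1.32 Fe → 1.3200 mol FeO per formula unit; M(FeO) = 71.844, so FeO mass = 94.834 g.
94.834/458.887 × 100 = 20.67 wt%.

20.67 wt%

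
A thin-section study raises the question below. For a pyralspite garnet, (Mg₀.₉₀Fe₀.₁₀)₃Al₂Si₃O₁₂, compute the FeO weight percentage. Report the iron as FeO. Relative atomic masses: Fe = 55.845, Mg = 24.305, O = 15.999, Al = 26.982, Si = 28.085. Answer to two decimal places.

5.22 wt%

Molar mass of (Mg₀.₉₀Fe₀.₁₀)₃Al₂Si₃O₁₂ = 2.70×24.305 + 0.30×55.845 + 2×26.982 + 3×28.085 + 12×15.999 = 412.584 g/mol.
Each formula unit contains 0.30 Fe, equivalent to 0.30/1 = 0.3000 mol FeO.
M(FeO) = 1×55.845 + 1×15.999 = 71.844 g/mol.
Mass of FeO per formula unit = 0.3000 × 71.844 = 21.553 g.
FeO wt% = 21.553 / 412.584 × 100 = 5.22%.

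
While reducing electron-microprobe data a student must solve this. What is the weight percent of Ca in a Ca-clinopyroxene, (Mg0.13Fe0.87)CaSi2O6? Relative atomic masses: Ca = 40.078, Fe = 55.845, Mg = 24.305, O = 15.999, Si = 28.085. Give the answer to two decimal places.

Molar mass of (Mg0.13Fe0.87)CaSi2O6: 0.13·24.305 + 0.87·55.845 + 1·40.078 + 2·28.085 + 6·15.999 = 243.987 g/mol.
Mass of Ca per formula unit: 1 × 40.078 = 40.078 g.
Weight fraction Ca = 40.078 / 243.987 = 0.1643.

16.43 weight percent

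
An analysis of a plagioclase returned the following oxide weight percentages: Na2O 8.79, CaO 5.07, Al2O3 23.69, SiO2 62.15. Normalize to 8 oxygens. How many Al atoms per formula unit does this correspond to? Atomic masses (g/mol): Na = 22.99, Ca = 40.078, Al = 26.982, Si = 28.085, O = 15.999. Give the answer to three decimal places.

1.240 Al apfu

Na2O (M=61.979): mol = 0.14182; Na = 0.28364, O = 0.14182.
CaO (M=56.077): mol = 0.09041; Ca = 0.09041, O = 0.09041.
Al2O3 (M=101.961): mol = 0.23234; Al = 0.46468, O = 0.69702.
SiO2 (M=60.083): mol = 1.03440; Si = 1.03440, O = 2.06880.
ΣO = 2.99805; factor = 8/ΣO = 2.66840.
Al apfu = 0.46468 × 2.66840 = 1.240.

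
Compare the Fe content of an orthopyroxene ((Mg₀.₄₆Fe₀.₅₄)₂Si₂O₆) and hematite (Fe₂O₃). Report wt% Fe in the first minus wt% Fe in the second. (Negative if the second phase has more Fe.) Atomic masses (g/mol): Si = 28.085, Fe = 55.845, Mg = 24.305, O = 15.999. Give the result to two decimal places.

Fe in (Mg₀.₄₆Fe₀.₅₄)₂Si₂O₆: molar mass 234.837 g/mol; 1.08×55.845 = 60.313 g → 25.68 wt%.
Fe in Fe₂O₃: molar mass 159.687 g/mol; 2×55.845 = 111.690 g → 69.94 wt%.
Difference = 25.68 − 69.94 = -44.26 percentage points.

-44.26 percentage points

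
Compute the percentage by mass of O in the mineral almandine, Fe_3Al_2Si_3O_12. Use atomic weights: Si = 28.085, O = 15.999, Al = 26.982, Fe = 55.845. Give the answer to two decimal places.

M(Fe_3Al_2Si_3O_12) = 497.742 g/mol.
O contributes 12 × 15.999 = 191.988 g per mole.
191.988/497.742 = 0.3857 → 38.57%.

38.57 weight percent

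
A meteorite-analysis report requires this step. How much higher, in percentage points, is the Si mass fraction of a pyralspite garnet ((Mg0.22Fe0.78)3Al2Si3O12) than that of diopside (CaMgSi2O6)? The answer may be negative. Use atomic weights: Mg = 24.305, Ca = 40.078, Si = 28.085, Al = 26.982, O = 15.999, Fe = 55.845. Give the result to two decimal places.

-8.27 percentage points

Si in (Mg0.22Fe0.78)3Al2Si3O12: molar mass 476.926 g/mol; 3×28.085 = 84.255 g → 17.67 wt%.
Si in CaMgSi2O6: molar mass 216.547 g/mol; 2×28.085 = 56.170 g → 25.94 wt%.
Difference = 17.67 − 25.94 = -8.27 percentage points.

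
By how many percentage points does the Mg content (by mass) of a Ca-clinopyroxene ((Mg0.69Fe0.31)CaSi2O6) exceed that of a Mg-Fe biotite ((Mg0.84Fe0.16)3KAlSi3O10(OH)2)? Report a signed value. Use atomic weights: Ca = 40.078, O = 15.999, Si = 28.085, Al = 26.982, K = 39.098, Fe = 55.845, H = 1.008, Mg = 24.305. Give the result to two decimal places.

First mineral: 16.770 g Mg in 226.324 g formula = 7.41 wt% Mg.
Second mineral: 61.249 g Mg in 432.393 g formula = 14.17 wt% Mg.
7.41% − 14.17% gives a difference of -6.76 percentage points.

-6.76 percentage points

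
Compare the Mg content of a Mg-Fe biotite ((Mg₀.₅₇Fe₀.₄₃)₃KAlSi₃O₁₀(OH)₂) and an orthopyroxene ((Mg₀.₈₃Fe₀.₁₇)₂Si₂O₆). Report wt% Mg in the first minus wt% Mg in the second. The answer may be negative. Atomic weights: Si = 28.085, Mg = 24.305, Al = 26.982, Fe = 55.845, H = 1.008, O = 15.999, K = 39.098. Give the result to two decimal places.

-10.00 percentage points

Mg in (Mg₀.₅₇Fe₀.₄₃)₃KAlSi₃O₁₀(OH)₂: molar mass 457.941 g/mol; 1.71×24.305 = 41.562 g → 9.08 wt%.
Mg in (Mg₀.₈₃Fe₀.₁₇)₂Si₂O₆: molar mass 211.498 g/mol; 1.66×24.305 = 40.346 g → 19.08 wt%.
Difference = 9.08 − 19.08 = -10.00 percentage points.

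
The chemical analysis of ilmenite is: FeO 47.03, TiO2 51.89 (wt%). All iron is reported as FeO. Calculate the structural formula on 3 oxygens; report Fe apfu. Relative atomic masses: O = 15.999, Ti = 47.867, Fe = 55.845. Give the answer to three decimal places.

FeO: 47.03/71.844 = 0.65461 mol → 0.65461 mol Fe, 0.65461 mol O.
TiO2: 51.89/79.865 = 0.64972 mol → 0.64972 mol Ti, 1.29944 mol O.
Total oxygen = 1.95405 mol. Normalization factor = 3/1.95405 = 1.53527.
Fe per 3 O = 0.65461 × 1.53527 = 1.005.

1.005 Fe apfu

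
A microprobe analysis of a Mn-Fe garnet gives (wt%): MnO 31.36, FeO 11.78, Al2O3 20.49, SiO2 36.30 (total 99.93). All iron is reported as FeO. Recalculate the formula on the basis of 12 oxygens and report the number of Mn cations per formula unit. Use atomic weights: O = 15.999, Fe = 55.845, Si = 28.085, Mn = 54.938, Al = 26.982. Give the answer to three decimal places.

31.36 wt% MnO ÷ 70.937 g/mol = 0.44208 mol, giving 0.44208 Mn and 0.44208 O.
11.78 wt% FeO ÷ 71.844 g/mol = 0.16397 mol, giving 0.16397 Fe and 0.16397 O.
20.49 wt% Al2O3 ÷ 101.961 g/mol = 0.20096 mol, giving 0.40192 Al and 0.60288 O.
36.30 wt% SiO2 ÷ 60.083 g/mol = 0.60416 mol, giving 0.60416 Si and 1.20832 O.
Oxygen sums to 2.41725; scaling by 12/2.41725 = 4.96432 puts the formula on 12 O.
Mn: 0.44208 × 4.96432 = 2.195 atoms per formula unit.

2.195 Mn apfu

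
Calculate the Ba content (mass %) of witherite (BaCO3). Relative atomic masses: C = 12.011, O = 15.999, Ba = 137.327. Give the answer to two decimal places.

Molar mass of BaCO3: 1·137.327 + 1·12.011 + 3·15.999 = 197.335 g/mol.
Mass of Ba per formula unit: 1 × 137.327 = 137.327 g.
Weight fraction Ba = 137.327 / 197.335 = 0.6959.

69.59 mass %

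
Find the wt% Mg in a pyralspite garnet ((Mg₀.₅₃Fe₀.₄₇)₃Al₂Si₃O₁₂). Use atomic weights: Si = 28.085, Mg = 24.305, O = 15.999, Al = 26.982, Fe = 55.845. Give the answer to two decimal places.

8.63 weight percent

M((Mg₀.₅₃Fe₀.₄₇)₃Al₂Si₃O₁₂) = 447.593 g/mol.
Mg contributes 1.59 × 24.305 = 38.645 g per mole.
38.645/447.593 = 0.0863 → 8.63%.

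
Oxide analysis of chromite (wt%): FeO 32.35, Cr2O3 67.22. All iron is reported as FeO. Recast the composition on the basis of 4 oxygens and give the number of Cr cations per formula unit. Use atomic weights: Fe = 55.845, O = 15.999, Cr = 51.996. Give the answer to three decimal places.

1.991 Cr apfu

32.35 wt% FeO ÷ 71.844 g/mol = 0.45028 mol, giving 0.45028 Fe and 0.45028 O.
67.22 wt% Cr2O3 ÷ 151.989 g/mol = 0.44227 mol, giving 0.88454 Cr and 1.32681 O.
Oxygen sums to 1.77709; scaling by 4/1.77709 = 2.25087 puts the formula on 4 O.
Cr: 0.88454 × 2.25087 = 1.991 atoms per formula unit.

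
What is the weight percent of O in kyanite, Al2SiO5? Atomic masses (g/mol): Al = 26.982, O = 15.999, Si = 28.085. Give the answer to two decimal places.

M(Al2SiO5) = 162.044 g/mol.
O contributes 5 × 15.999 = 79.995 g per mole.
79.995/162.044 = 0.4937 → 49.37%.

49.37 mass %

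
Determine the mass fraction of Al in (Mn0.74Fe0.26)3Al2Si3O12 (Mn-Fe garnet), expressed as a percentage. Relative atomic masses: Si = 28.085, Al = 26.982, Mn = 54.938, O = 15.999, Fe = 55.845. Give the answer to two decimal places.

10.89 mass %

Molar mass of (Mn0.74Fe0.26)3Al2Si3O12: 2.22·54.938 + 0.78·55.845 + 2·26.982 + 3·28.085 + 12·15.999 = 495.728 g/mol.
Mass of Al per formula unit: 2 × 26.982 = 53.964 g.
Weight fraction Al = 53.964 / 495.728 = 0.1089.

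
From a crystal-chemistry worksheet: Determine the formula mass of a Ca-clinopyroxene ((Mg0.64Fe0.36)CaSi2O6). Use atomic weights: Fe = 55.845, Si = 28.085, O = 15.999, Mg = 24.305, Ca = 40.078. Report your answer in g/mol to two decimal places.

227.90 g/mol

Mg: 0.64 × 24.305 = 15.5552
Fe: 0.36 × 55.845 = 20.1042
Ca: 1 × 40.078 = 40.0780
Si: 2 × 28.085 = 56.1700
O: 6 × 15.999 = 95.9940
Summing the contributions gives the formula mass.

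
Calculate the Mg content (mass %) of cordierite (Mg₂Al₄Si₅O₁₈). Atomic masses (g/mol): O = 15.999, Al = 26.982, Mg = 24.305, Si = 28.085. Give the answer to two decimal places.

8.31 mass %

Formula mass = 2·24.305 + 4·26.982 + 5·28.085 + 18·15.999 = 584.945 g/mol, of which 48.610 g is Mg.
So Mg makes up 48.610/584.945 = 0.0831 of the mass, i.e. 8.31%.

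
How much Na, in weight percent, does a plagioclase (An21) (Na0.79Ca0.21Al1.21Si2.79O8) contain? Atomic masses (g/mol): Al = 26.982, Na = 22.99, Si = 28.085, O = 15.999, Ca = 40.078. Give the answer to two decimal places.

Molar mass of Na0.79Ca0.21Al1.21Si2.79O8: 0.79×22.99 + 0.21×40.078 + 1.21×26.982 + 2.79×28.085 + 8×15.999 = 265.576 g/mol.
Mass of Na per formula unit: 0.79 × 22.99 = 18.162 g.
Weight fraction Na = 18.162 / 265.576 = 0.0684.

6.84 weight percent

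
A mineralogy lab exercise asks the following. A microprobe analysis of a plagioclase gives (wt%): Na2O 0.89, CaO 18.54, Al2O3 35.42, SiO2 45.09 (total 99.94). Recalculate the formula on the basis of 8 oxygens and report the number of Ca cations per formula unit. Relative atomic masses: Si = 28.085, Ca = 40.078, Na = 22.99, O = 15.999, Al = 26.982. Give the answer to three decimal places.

0.916 Ca apfu

Na2O: 0.89/61.979 = 0.01436 mol → 0.02872 mol Na, 0.01436 mol O.
CaO: 18.54/56.077 = 0.33062 mol → 0.33062 mol Ca, 0.33062 mol O.
Al2O3: 35.42/101.961 = 0.34739 mol → 0.69478 mol Al, 1.04217 mol O.
SiO2: 45.09/60.083 = 0.75046 mol → 0.75046 mol Si, 1.50092 mol O.
Total oxygen = 2.88807 mol. Normalization factor = 8/2.88807 = 2.77002.
Ca per 8 O = 0.33062 × 2.77002 = 0.916.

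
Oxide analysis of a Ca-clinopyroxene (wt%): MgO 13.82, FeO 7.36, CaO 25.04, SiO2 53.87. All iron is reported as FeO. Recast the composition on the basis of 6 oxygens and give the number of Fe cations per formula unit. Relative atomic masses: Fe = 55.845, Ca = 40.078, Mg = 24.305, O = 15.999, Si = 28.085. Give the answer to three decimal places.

MgO (M=40.304): mol = 0.34289; Mg = 0.34289, O = 0.34289.
FeO (M=71.844): mol = 0.10244; Fe = 0.10244, O = 0.10244.
CaO (M=56.077): mol = 0.44653; Ca = 0.44653, O = 0.44653.
SiO2 (M=60.083): mol = 0.89659; Si = 0.89659, O = 1.79318.
ΣO = 2.68504; factor = 6/ΣO = 2.23460.
Fe apfu = 0.10244 × 2.23460 = 0.229.

0.229 Fe apfu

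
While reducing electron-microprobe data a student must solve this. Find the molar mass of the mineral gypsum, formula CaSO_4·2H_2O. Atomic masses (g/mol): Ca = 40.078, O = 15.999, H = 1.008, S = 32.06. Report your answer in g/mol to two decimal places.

172.16 g/mol

The formula mass is the sum 1·40.078 + 1·32.06 + 6·15.999 + 4·1.008.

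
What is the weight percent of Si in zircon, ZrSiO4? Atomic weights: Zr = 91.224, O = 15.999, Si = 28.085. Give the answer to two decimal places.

Formula mass = 1*91.224 + 1*28.085 + 4*15.999 = 183.305 g/mol, of which 28.085 g is Si.
So Si makes up 28.085/183.305 = 0.1532 of the mass, i.e. 15.32%.

15.32 mass %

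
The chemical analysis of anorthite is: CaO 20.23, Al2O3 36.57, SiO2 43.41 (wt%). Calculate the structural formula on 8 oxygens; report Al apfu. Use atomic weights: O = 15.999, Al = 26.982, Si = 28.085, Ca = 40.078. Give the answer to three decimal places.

1.991 Al apfu

CaO: 20.23/56.077 = 0.36075 mol → 0.36075 mol Ca, 0.36075 mol O.
Al2O3: 36.57/101.961 = 0.35867 mol → 0.71734 mol Al, 1.07601 mol O.
SiO2: 43.41/60.083 = 0.72250 mol → 0.72250 mol Si, 1.44500 mol O.
Total oxygen = 2.88176 mol. Normalization factor = 8/2.88176 = 2.77608.
Al per 8 O = 0.71734 × 2.77608 = 1.991.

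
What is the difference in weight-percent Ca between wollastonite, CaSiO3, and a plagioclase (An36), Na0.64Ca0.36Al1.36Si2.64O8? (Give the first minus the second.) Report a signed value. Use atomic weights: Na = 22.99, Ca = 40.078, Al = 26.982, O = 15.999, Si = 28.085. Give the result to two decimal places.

29.12 percentage points

M(CaSiO3) = 116.160 g/mol, so wt% Ca = 40.078/116.160 × 100 = 34.50%.
M(Na0.64Ca0.36Al1.36Si2.64O8) = 267.974 g/mol, so wt% Ca = 14.428/267.974 × 100 = 5.38%.
34.50 − 5.38 = 29.12 pp.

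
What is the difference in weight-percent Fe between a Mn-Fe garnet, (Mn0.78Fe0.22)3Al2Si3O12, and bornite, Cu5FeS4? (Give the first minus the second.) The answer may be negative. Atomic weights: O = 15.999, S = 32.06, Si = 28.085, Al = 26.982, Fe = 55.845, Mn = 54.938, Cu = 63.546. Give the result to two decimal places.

Fe in (Mn0.78Fe0.22)3Al2Si3O12: molar mass 495.620 g/mol; 0.66×55.845 = 36.858 g → 7.44 wt%.
Fe in Cu5FeS4: molar mass 501.815 g/mol; 1×55.845 = 55.845 g → 11.13 wt%.
Difference = 7.44 − 11.13 = -3.69 percentage points.

-3.69 percentage points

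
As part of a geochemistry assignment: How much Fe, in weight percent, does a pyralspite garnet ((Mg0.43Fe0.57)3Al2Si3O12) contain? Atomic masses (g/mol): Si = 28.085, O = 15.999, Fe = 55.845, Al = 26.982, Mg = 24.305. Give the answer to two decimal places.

M((Mg0.43Fe0.57)3Al2Si3O12) = 457.055 g/mol.
Fe contributes 1.71 × 55.845 = 95.495 g per mole.
95.495/457.055 = 0.2089 → 20.89%.

20.89 weight percent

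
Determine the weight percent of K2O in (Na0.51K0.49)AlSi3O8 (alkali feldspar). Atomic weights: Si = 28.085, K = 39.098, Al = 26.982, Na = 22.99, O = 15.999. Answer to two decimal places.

8.54 wt%

M((Na0.51K0.49)AlSi3O8) = 270.112 g/mol; M(K2O) = 94.195 g/mol.
Moles K2O per formula unit = 0.49 K ÷ 2 = 0.2450.
K2O fraction = (0.2450 × 94.195) / 270.112 = 23.078/270.112 = 0.0854.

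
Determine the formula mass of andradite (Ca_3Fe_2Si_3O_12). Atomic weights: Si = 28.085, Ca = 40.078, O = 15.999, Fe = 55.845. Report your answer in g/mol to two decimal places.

M = 3*40.078 + 2*55.845 + 3*28.085 + 12*15.999

508.17 g/mol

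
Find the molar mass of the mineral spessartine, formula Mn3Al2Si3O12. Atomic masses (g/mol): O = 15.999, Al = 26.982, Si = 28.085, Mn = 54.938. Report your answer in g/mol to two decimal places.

495.02 g/mol

The formula mass is the sum 3*54.938 + 2*26.982 + 3*28.085 + 12*15.999.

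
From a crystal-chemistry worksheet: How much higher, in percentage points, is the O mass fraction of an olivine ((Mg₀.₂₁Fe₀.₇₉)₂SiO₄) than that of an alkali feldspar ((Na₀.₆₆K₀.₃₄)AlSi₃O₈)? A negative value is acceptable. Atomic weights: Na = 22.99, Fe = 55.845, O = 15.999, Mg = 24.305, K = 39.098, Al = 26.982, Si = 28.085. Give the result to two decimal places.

-14.22 percentage points

O in (Mg₀.₂₁Fe₀.₇₉)₂SiO₄: molar mass 190.524 g/mol; 4×15.999 = 63.996 g → 33.59 wt%.
O in (Na₀.₆₆K₀.₃₄)AlSi₃O₈: molar mass 267.696 g/mol; 8×15.999 = 127.992 g → 47.81 wt%.
Difference = 33.59 − 47.81 = -14.22 percentage points.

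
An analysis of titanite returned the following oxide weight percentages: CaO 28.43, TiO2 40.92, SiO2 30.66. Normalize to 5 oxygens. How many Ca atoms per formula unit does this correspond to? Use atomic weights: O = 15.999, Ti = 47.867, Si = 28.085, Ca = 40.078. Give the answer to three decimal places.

0.993 Ca apfu

CaO: 28.43/56.077 = 0.50698 mol → 0.50698 mol Ca, 0.50698 mol O.
TiO2: 40.92/79.865 = 0.51236 mol → 0.51236 mol Ti, 1.02472 mol O.
SiO2: 30.66/60.083 = 0.51029 mol → 0.51029 mol Si, 1.02058 mol O.
Total oxygen = 2.55228 mol. Normalization factor = 5/2.55228 = 1.95903.
Ca per 5 O = 0.50698 × 1.95903 = 0.993.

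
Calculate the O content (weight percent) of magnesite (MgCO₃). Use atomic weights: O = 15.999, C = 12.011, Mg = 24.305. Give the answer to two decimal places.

Formula mass = 1*24.305 + 1*12.011 + 3*15.999 = 84.313 g/mol, of which 47.997 g is O.
So O makes up 47.997/84.313 = 0.5693 of the mass, i.e. 56.93%.

56.93 weight percent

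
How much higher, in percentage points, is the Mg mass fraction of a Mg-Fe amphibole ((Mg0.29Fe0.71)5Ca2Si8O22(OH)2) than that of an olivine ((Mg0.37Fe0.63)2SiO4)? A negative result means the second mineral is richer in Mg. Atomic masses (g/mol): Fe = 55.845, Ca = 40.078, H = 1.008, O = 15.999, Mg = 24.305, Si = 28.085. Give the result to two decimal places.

First mineral: 35.242 g Mg in 924.320 g formula = 3.81 wt% Mg.
Second mineral: 17.986 g Mg in 180.431 g formula = 9.97 wt% Mg.
3.81% − 9.97% gives a difference of -6.16 percentage points.

-6.16 percentage points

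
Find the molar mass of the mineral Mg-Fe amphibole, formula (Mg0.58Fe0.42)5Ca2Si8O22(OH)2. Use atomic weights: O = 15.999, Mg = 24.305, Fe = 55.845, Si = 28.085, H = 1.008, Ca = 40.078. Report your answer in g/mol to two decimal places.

878.59 g/mol

The formula mass is the sum 2.90×24.305 + 2.10×55.845 + 2×40.078 + 8×28.085 + 24×15.999 + 2×1.008.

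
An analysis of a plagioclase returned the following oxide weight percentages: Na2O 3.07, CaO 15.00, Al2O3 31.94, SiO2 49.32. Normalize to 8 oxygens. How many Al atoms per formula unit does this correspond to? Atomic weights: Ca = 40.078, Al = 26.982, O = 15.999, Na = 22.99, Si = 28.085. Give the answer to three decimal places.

Na2O (M=61.979): mol = 0.04953; Na = 0.09906, O = 0.04953.
CaO (M=56.077): mol = 0.26749; Ca = 0.26749, O = 0.26749.
Al2O3 (M=101.961): mol = 0.31326; Al = 0.62652, O = 0.93978.
SiO2 (M=60.083): mol = 0.82086; Si = 0.82086, O = 1.64172.
ΣO = 2.89852; factor = 8/ΣO = 2.76003.
Al apfu = 0.62652 × 2.76003 = 1.729.

1.729 Al apfu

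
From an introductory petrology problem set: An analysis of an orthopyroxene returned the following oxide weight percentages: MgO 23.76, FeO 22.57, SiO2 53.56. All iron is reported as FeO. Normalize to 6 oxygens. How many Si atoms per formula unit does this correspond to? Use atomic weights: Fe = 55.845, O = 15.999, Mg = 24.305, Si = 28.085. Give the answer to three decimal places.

1.991 Si apfu

MgO (M=40.304): mol = 0.58952; Mg = 0.58952, O = 0.58952.
FeO (M=71.844): mol = 0.31415; Fe = 0.31415, O = 0.31415.
SiO2 (M=60.083): mol = 0.89143; Si = 0.89143, O = 1.78286.
ΣO = 2.68653; factor = 6/ΣO = 2.23336.
Si apfu = 0.89143 × 2.23336 = 1.991.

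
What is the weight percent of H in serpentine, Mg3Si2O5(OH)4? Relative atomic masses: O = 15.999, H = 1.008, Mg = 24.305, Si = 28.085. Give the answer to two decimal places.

Formula mass = 3×24.305 + 2×28.085 + 9×15.999 + 4×1.008 = 277.108 g/mol, of which 4.032 g is H.
So H makes up 4.032/277.108 = 0.0146 of the mass, i.e. 1.46%.

1.46 weight percent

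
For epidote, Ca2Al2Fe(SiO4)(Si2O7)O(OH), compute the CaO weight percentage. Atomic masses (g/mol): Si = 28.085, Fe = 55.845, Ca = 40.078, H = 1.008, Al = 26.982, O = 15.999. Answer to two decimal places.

23.21 wt%

Molar mass of Ca2Al2Fe(SiO4)(Si2O7)O(OH) = 2·40.078 + 2·26.982 + 1·55.845 + 3·28.085 + 13·15.999 + 1·1.008 = 483.215 g/mol.
Each formula unit contains 2 Ca, equivalent to 2/1 = 2.0000 mol CaO.
M(CaO) = 1×40.078 + 1×15.999 = 56.077 g/mol.
Mass of CaO per formula unit = 2.0000 × 56.077 = 112.154 g.
CaO wt% = 112.154 / 483.215 × 100 = 23.21%.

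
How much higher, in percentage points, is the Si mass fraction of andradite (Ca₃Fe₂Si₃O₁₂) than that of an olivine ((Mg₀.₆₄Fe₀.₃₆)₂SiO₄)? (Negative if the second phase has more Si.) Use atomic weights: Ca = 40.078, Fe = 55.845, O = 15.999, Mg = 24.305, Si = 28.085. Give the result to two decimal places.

-0.61 percentage points

M(Ca₃Fe₂Si₃O₁₂) = 508.167 g/mol, so wt% Si = 84.255/508.167 × 100 = 16.58%.
M((Mg₀.₆₄Fe₀.₃₆)₂SiO₄) = 163.400 g/mol, so wt% Si = 28.085/163.400 × 100 = 17.19%.
16.58 − 17.19 = -0.61 pp.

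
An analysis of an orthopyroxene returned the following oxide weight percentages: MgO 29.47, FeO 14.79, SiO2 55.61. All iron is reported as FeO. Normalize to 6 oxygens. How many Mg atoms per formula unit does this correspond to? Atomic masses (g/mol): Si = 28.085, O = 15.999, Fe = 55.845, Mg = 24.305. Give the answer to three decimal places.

1.573 Mg apfu

MgO (M=40.304): mol = 0.73119; Mg = 0.73119, O = 0.73119.
FeO (M=71.844): mol = 0.20586; Fe = 0.20586, O = 0.20586.
SiO2 (M=60.083): mol = 0.92555; Si = 0.92555, O = 1.85110.
ΣO = 2.78815; factor = 6/ΣO = 2.15196.
Mg apfu = 0.73119 × 2.15196 = 1.573.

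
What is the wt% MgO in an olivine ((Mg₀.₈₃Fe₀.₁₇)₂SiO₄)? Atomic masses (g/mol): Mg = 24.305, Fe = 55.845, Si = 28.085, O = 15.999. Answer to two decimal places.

Formula mass = 151.415 g/mol.
1.66 Mg → 1.6600 mol MgO per formula unit; M(MgO) = 40.304, so MgO mass = 66.905 g.
66.905/151.415 × 100 = 44.19 wt%.

44.19 wt%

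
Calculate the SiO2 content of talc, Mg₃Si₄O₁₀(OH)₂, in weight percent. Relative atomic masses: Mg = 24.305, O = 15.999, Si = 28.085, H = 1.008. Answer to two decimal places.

63.37 wt%

Formula mass = 379.259 g/mol.
4 Si → 4.0000 mol SiO2 per formula unit; M(SiO2) = 60.083, so SiO2 mass = 240.332 g.
240.332/379.259 × 100 = 63.37 wt%.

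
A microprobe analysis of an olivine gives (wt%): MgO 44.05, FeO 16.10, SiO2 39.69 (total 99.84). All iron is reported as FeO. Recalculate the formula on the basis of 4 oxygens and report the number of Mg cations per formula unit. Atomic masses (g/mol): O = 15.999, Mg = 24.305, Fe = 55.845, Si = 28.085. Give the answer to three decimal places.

MgO (M=40.304): mol = 1.09294; Mg = 1.09294, O = 1.09294.
FeO (M=71.844): mol = 0.22410; Fe = 0.22410, O = 0.22410.
SiO2 (M=60.083): mol = 0.66059; Si = 0.66059, O = 1.32118.
ΣO = 2.63822; factor = 4/ΣO = 1.51617.
Mg apfu = 1.09294 × 1.51617 = 1.657.

1.657 Mg apfu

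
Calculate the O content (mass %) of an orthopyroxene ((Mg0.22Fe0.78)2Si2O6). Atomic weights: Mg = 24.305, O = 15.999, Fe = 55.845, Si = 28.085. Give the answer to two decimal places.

38.40 mass %

Formula mass = 0.44·24.305 + 1.56·55.845 + 2·28.085 + 6·15.999 = 249.976 g/mol, of which 95.994 g is O.
So O makes up 95.994/249.976 = 0.3840 of the mass, i.e. 38.40%.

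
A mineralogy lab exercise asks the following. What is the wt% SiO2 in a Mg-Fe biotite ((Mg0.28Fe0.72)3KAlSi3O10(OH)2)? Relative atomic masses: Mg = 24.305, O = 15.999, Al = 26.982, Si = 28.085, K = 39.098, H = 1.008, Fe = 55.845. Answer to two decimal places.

37.14 wt%

Formula mass = 485.380 g/mol.
3 Si → 3.0000 mol SiO2 per formula unit; M(SiO2) = 60.083, so SiO2 mass = 180.249 g.
180.249/485.380 × 100 = 37.14 wt%.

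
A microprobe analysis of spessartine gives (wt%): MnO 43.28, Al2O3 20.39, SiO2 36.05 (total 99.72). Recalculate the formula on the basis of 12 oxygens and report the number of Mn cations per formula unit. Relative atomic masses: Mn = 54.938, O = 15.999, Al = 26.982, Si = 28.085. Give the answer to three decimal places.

3.038 Mn apfu

MnO (M=70.937): mol = 0.61012; Mn = 0.61012, O = 0.61012.
Al2O3 (M=101.961): mol = 0.19998; Al = 0.39996, O = 0.59994.
SiO2 (M=60.083): mol = 0.60000; Si = 0.60000, O = 1.20000.
ΣO = 2.41006; factor = 12/ΣO = 4.97913.
Mn apfu = 0.61012 × 4.97913 = 3.038.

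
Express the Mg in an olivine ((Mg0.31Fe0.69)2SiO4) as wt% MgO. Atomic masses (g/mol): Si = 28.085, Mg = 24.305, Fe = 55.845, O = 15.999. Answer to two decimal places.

13.56 wt%

Molar mass of (Mg0.31Fe0.69)2SiO4 = 0.62·24.305 + 1.38·55.845 + 1·28.085 + 4·15.999 = 184.216 g/mol.
Each formula unit contains 0.62 Mg, equivalent to 0.62/1 = 0.6200 mol MgO.
M(MgO) = 1×24.305 + 1×15.999 = 40.304 g/mol.
Mass of MgO per formula unit = 0.6200 × 40.304 = 24.988 g.
MgO wt% = 24.988 / 184.216 × 100 = 13.56%.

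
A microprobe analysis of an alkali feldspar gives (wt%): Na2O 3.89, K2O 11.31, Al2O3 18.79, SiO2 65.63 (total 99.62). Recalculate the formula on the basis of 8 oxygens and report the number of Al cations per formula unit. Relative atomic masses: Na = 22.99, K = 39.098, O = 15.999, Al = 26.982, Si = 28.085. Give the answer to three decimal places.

3.89 wt% Na2O ÷ 61.979 g/mol = 0.06276 mol, giving 0.12552 Na and 0.06276 O.
11.31 wt% K2O ÷ 94.195 g/mol = 0.12007 mol, giving 0.24014 K and 0.12007 O.
18.79 wt% Al2O3 ÷ 101.961 g/mol = 0.18429 mol, giving 0.36858 Al and 0.55287 O.
65.63 wt% SiO2 ÷ 60.083 g/mol = 1.09232 mol, giving 1.09232 Si and 2.18464 O.
Oxygen sums to 2.92034; scaling by 8/2.92034 = 2.73941 puts the formula on 8 O.
Al: 0.36858 × 2.73941 = 1.010 atoms per formula unit.

1.010 Al apfu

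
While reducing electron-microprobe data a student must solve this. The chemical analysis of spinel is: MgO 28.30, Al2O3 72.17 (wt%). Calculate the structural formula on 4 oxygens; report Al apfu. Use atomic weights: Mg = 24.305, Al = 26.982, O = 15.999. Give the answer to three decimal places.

MgO (M=40.304): mol = 0.70216; Mg = 0.70216, O = 0.70216.
Al2O3 (M=101.961): mol = 0.70782; Al = 1.41564, O = 2.12346.
ΣO = 2.82562; factor = 4/ΣO = 1.41562.
Al apfu = 1.41564 × 1.41562 = 2.004.

2.004 Al apfu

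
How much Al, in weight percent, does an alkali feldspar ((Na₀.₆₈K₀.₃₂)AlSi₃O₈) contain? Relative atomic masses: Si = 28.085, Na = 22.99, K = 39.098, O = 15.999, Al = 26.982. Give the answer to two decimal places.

10.09 weight percent

Formula mass = 0.68·22.99 + 0.32·39.098 + 1·26.982 + 3·28.085 + 8·15.999 = 267.374 g/mol, of which 26.982 g is Al.
So Al makes up 26.982/267.374 = 0.1009 of the mass, i.e. 10.09%.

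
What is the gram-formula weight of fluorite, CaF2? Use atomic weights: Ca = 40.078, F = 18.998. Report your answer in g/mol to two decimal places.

Ca: 1 × 40.078 = 40.0780
F: 2 × 18.998 = 37.9960
Summing the contributions gives the formula mass.

78.07 g/mol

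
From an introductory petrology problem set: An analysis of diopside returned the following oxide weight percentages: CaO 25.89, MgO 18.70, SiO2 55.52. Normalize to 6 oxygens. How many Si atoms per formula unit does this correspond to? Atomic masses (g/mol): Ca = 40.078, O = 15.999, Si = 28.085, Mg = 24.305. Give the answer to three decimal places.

CaO: 25.89/56.077 = 0.46169 mol → 0.46169 mol Ca, 0.46169 mol O.
MgO: 18.70/40.304 = 0.46397 mol → 0.46397 mol Mg, 0.46397 mol O.
SiO2: 55.52/60.083 = 0.92406 mol → 0.92406 mol Si, 1.84812 mol O.
Total oxygen = 2.77378 mol. Normalization factor = 6/2.77378 = 2.16311.
Si per 6 O = 0.92406 × 2.16311 = 1.999.

1.999 Si apfu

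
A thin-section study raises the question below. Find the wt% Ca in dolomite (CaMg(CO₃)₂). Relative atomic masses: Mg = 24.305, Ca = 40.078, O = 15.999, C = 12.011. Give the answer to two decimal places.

M(CaMg(CO₃)₂) = 184.399 g/mol.
Ca contributes 1 × 40.078 = 40.078 g per mole.
40.078/184.399 = 0.2173 → 21.73%.

21.73 mass %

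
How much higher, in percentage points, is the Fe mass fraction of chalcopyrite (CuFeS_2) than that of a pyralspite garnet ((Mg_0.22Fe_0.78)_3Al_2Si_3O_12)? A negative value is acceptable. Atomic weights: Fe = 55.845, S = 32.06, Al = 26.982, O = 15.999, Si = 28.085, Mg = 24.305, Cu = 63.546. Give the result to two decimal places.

Fe in CuFeS_2: molar mass 183.511 g/mol; 1×55.845 = 55.845 g → 30.43 wt%.
Fe in (Mg_0.22Fe_0.78)_3Al_2Si_3O_12: molar mass 476.926 g/mol; 2.34×55.845 = 130.677 g → 27.40 wt%.
Difference = 30.43 − 27.40 = 3.03 percentage points.

3.03 percentage points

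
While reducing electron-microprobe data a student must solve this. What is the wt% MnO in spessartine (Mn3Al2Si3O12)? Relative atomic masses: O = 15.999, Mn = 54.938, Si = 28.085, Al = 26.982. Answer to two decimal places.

42.99 wt%

Molar mass of Mn3Al2Si3O12 = 3·54.938 + 2·26.982 + 3·28.085 + 12·15.999 = 495.021 g/mol.
Each formula unit contains 3 Mn, equivalent to 3/1 = 3.0000 mol MnO.
M(MnO) = 1×54.938 + 1×15.999 = 70.937 g/mol.
Mass of MnO per formula unit = 3.0000 × 70.937 = 212.811 g.
MnO wt% = 212.811 / 495.021 × 100 = 42.99%.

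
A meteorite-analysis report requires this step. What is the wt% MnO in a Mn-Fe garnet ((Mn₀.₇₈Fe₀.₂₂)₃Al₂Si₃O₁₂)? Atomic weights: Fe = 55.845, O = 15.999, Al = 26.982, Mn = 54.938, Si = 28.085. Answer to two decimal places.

33.49 wt%

Molar mass of (Mn₀.₇₈Fe₀.₂₂)₃Al₂Si₃O₁₂ = 2.34·54.938 + 0.66·55.845 + 2·26.982 + 3·28.085 + 12·15.999 = 495.620 g/mol.
Each formula unit contains 2.34 Mn, equivalent to 2.34/1 = 2.3400 mol MnO.
M(MnO) = 1×54.938 + 1×15.999 = 70.937 g/mol.
Mass of MnO per formula unit = 2.3400 × 70.937 = 165.993 g.
MnO wt% = 165.993 / 495.620 × 100 = 33.49%.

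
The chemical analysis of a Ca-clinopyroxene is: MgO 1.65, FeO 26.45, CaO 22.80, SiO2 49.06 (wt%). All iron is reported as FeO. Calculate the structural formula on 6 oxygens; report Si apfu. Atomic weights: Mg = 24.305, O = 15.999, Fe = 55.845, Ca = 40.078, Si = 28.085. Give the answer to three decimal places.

2.001 Si apfu

MgO: 1.65/40.304 = 0.04094 mol → 0.04094 mol Mg, 0.04094 mol O.
FeO: 26.45/71.844 = 0.36816 mol → 0.36816 mol Fe, 0.36816 mol O.
CaO: 22.80/56.077 = 0.40658 mol → 0.40658 mol Ca, 0.40658 mol O.
SiO2: 49.06/60.083 = 0.81654 mol → 0.81654 mol Si, 1.63308 mol O.
Total oxygen = 2.44876 mol. Normalization factor = 6/2.44876 = 2.45022.
Si per 6 O = 0.81654 × 2.45022 = 2.001.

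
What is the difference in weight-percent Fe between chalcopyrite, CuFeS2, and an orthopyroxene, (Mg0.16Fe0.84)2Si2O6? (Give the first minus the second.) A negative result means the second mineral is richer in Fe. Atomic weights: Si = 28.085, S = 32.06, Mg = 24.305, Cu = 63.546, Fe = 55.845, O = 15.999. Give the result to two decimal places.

First mineral: 55.845 g Fe in 183.511 g formula = 30.43 wt% Fe.
Second mineral: 93.820 g Fe in 253.761 g formula = 36.97 wt% Fe.
30.43% − 36.97% gives a difference of -6.54 percentage points.

-6.54 percentage points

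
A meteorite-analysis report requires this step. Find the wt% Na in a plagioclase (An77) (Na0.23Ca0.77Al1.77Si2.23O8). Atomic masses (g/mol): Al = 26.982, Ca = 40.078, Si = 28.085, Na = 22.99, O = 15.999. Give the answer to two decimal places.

Molar mass of Na0.23Ca0.77Al1.77Si2.23O8: 0.23*22.99 + 0.77*40.078 + 1.77*26.982 + 2.23*28.085 + 8*15.999 = 274.527 g/mol.
Mass of Na per formula unit: 0.23 × 22.99 = 5.288 g.
Weight fraction Na = 5.288 / 274.527 = 0.0193.

1.93 weight percent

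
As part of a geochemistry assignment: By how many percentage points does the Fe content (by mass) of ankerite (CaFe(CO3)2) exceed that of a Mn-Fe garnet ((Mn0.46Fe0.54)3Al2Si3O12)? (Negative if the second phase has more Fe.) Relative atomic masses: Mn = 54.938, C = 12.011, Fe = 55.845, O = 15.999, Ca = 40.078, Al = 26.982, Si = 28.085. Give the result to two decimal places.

Fe in CaFe(CO3)2: molar mass 215.939 g/mol; 1×55.845 = 55.845 g → 25.86 wt%.
Fe in (Mn0.46Fe0.54)3Al2Si3O12: molar mass 496.490 g/mol; 1.62×55.845 = 90.469 g → 18.22 wt%.
Difference = 25.86 − 18.22 = 7.64 percentage points.

7.64 percentage points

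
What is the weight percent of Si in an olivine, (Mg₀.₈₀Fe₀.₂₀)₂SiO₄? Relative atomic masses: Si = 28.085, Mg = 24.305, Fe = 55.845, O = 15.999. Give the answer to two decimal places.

18.32 mass %

M((Mg₀.₈₀Fe₀.₂₀)₂SiO₄) = 153.307 g/mol.
Si contributes 1 × 28.085 = 28.085 g per mole.
28.085/153.307 = 0.1832 → 18.32%.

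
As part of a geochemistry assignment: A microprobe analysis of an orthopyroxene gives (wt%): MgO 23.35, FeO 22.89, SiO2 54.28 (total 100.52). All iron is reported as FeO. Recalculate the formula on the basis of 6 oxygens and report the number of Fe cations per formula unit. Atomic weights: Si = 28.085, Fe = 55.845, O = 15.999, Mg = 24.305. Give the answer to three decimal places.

0.707 Fe apfu

MgO: 23.35/40.304 = 0.57935 mol → 0.57935 mol Mg, 0.57935 mol O.
FeO: 22.89/71.844 = 0.31861 mol → 0.31861 mol Fe, 0.31861 mol O.
SiO2: 54.28/60.083 = 0.90342 mol → 0.90342 mol Si, 1.80684 mol O.
Total oxygen = 2.70480 mol. Normalization factor = 6/2.70480 = 2.21828.
Fe per 6 O = 0.31861 × 2.21828 = 0.707.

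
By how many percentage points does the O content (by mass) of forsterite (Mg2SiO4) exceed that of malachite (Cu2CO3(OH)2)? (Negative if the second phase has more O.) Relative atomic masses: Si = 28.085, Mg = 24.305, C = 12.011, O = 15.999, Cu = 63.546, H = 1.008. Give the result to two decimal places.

M(Mg2SiO4) = 140.691 g/mol, so wt% O = 63.996/140.691 × 100 = 45.49%.
M(Cu2CO3(OH)2) = 221.114 g/mol, so wt% O = 79.995/221.114 × 100 = 36.18%.
45.49 − 36.18 = 9.31 pp.

9.31 percentage points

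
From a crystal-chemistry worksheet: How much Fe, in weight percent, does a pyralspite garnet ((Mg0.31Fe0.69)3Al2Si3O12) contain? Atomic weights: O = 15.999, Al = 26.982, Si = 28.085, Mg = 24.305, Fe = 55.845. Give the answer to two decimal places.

24.68 weight percent

Formula mass = 0.93*24.305 + 2.07*55.845 + 2*26.982 + 3*28.085 + 12*15.999 = 468.410 g/mol, of which 115.599 g is Fe.
So Fe makes up 115.599/468.410 = 0.2468 of the mass, i.e. 24.68%.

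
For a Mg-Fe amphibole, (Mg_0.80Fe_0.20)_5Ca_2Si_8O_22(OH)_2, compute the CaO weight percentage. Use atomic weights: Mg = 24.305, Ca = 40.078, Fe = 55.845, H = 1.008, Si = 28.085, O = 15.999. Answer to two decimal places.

13.29 wt%

Molar mass of (Mg_0.80Fe_0.20)_5Ca_2Si_8O_22(OH)_2 = 4×24.305 + 1×55.845 + 2×40.078 + 8×28.085 + 24×15.999 + 2×1.008 = 843.893 g/mol.
Each formula unit contains 2 Ca, equivalent to 2/1 = 2.0000 mol CaO.
M(CaO) = 1×40.078 + 1×15.999 = 56.077 g/mol.
Mass of CaO per formula unit = 2.0000 × 56.077 = 112.154 g.
CaO wt% = 112.154 / 843.893 × 100 = 13.29%.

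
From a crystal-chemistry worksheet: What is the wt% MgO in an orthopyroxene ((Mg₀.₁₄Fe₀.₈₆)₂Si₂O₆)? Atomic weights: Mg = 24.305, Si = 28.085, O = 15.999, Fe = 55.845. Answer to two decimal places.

4.43 wt%

Formula mass = 255.023 g/mol.
0.28 Mg → 0.2800 mol MgO per formula unit; M(MgO) = 40.304, so MgO mass = 11.285 g.
11.285/255.023 × 100 = 4.43 wt%.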